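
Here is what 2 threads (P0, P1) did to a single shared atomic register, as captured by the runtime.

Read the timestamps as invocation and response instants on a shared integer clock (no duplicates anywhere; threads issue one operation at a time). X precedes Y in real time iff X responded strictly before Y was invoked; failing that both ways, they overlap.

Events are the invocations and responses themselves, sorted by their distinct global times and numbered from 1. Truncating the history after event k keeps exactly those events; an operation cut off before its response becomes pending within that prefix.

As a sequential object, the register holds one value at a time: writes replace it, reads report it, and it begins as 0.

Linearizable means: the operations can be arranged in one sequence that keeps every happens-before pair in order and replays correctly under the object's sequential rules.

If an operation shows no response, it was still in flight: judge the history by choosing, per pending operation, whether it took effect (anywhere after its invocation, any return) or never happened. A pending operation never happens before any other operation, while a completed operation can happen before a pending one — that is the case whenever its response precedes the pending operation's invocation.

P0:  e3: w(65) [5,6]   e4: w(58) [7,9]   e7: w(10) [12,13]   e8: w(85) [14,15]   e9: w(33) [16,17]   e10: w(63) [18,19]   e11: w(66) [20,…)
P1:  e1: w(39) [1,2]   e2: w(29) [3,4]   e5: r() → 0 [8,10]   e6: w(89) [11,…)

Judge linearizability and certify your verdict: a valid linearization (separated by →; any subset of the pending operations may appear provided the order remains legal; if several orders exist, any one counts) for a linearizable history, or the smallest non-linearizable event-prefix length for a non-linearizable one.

not linearizable — minimal violating prefix: 10 events

through event 9 a valid linearization exists; event 10 (e5 responding at time 10) ends that
5 completed operations, 2 real-time-consistent orders — every atomic register replay fails
for example e1, e2, e3, e4, e5 fails at step 5: e5 r() → 0 is not legal there
for example e1, e2, e3, e5, e4 fails at step 4: e5 r() → 0 is not legal there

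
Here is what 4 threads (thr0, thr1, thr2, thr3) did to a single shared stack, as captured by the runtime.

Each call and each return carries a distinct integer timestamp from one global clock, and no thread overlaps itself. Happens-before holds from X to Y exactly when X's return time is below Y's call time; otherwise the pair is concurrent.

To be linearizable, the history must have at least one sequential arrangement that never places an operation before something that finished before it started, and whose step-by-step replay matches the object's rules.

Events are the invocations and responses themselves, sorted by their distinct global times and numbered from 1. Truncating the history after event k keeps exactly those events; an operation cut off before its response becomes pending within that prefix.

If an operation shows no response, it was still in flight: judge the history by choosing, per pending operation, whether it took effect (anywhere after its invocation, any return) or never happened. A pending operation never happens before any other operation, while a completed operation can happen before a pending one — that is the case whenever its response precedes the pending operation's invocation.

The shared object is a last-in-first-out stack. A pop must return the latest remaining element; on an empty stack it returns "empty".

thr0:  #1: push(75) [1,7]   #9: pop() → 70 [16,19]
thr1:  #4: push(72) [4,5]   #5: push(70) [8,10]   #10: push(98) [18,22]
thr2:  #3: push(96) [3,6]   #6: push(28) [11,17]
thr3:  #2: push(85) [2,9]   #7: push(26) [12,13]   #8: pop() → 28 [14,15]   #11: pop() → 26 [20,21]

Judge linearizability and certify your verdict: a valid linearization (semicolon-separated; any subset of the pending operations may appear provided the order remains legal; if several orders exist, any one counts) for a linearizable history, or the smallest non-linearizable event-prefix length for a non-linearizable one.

prefix check: 1..18 passes, 1..19 fails once #9's time-19 response joins
120 orders of the 9 completed stack ops respect real time; none is legal
no completion choice of the 1 pending operation (#10) rescues it — every subset was tried
sample order #1, #2, #3, #4, #5, #6, #7, #8, #9 (pending dropped) stalls at step 8 — #8 pop() → 28 has no legal effect
sample order #1, #2, #3, #4, #5, #7, #6, #8, #9 (pending dropped) stalls at step 9 — #9 pop() → 70 has no legal effect

not linearizable — minimal violating prefix: 19 events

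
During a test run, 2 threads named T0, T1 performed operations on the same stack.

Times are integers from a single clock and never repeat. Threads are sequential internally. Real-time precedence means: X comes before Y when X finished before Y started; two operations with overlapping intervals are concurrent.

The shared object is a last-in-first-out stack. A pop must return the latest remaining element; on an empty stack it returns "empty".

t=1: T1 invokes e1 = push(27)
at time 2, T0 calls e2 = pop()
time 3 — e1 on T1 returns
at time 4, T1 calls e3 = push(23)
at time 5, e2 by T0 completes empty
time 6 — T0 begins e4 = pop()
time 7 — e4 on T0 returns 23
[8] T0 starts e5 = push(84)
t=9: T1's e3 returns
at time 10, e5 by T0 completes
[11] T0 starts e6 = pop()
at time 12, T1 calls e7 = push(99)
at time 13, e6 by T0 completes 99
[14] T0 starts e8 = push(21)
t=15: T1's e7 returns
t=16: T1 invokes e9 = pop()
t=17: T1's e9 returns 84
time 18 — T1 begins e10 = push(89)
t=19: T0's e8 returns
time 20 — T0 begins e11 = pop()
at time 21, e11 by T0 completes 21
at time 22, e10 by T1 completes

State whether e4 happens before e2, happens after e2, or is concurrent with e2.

e4 spans [6,7], e2 spans [2,5]
resp(e2)=5 < inv(e4)=6

after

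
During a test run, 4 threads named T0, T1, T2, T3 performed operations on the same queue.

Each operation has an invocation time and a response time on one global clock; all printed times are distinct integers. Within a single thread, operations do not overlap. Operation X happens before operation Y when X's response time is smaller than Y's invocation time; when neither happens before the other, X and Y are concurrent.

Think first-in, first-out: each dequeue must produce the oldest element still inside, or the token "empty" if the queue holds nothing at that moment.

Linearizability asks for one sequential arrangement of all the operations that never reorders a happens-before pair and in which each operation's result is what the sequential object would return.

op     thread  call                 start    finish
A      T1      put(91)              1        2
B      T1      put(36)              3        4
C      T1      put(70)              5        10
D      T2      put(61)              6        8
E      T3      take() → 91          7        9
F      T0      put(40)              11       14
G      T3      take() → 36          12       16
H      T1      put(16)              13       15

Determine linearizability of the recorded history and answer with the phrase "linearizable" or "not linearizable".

linearizable

a witness: A, B, C, D, E, F, G, H
step 1: A put(91) — queue <91>
step 2: B put(36) — queue <91,36>
step 3: C put(70) — queue <91,36,70>
step 4: D put(61) — queue <91,36,70,61>
step 5: E take() → 91 — queue <36,70,61>
step 6: F put(40) — queue <36,70,61,40>
step 7: G take() → 36 — queue <70,61,40>
step 8: H put(16) — queue <70,61,40,16>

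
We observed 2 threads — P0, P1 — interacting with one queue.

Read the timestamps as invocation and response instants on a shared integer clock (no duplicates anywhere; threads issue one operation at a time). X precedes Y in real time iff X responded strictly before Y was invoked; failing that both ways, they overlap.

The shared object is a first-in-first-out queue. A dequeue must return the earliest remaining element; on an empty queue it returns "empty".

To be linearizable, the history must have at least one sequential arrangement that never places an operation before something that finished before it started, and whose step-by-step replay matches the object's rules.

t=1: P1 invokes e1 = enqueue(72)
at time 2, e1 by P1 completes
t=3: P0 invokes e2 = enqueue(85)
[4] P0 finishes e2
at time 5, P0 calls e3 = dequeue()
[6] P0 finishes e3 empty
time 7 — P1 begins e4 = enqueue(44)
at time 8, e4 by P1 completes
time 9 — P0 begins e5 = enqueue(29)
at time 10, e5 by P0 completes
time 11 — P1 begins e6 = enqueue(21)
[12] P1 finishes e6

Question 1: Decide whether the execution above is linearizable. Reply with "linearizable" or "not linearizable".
already the first 6 events (up to e3's response at time 6) admit no linearization; the first 5 still do
the completed operations (3 total) allow one real-time order; the queue replay rejects it
take e1, e2, e3: step 3 already fails, because e3 dequeue() → empty cannot occur there

not linearizable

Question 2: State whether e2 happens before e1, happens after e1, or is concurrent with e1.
e2 spans [3,4], e1 spans [1,2]
resp(e1)=2 < inv(e2)=3

after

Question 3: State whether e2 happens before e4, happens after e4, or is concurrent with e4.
e2 spans [3,4], e4 spans [7,8]
resp(e2)=4 < inv(e4)=7

before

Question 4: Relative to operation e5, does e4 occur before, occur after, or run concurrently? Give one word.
e4 spans [7,8], e5 spans [9,10]
resp(e4)=8 < inv(e5)=9

before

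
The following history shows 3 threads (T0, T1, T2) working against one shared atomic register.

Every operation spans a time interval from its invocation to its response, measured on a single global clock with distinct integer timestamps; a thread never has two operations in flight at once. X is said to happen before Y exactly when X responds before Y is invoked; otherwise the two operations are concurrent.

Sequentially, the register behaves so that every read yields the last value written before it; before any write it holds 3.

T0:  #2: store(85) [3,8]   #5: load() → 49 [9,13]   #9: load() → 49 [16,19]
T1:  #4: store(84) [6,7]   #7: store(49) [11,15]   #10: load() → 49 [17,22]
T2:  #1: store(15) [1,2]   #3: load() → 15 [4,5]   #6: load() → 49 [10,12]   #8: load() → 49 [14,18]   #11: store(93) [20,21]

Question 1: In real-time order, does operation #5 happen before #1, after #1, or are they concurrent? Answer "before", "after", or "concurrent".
after

#5 spans [9,13], #1 spans [1,2]
resp(#1)=2 < inv(#5)=9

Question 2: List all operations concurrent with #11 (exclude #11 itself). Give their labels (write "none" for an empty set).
#10

concurrent with #11 ([20,21]): every op whose interval crosses 20..21
#1 [1,2]: before
#2 [3,8]: before
#3 [4,5]: before
#4 [6,7]: before
#5 [9,13]: before
#6 [10,12]: before
#7 [11,15]: before
#8 [14,18]: before
#9 [16,19]: before
#10 [17,22]: concurrent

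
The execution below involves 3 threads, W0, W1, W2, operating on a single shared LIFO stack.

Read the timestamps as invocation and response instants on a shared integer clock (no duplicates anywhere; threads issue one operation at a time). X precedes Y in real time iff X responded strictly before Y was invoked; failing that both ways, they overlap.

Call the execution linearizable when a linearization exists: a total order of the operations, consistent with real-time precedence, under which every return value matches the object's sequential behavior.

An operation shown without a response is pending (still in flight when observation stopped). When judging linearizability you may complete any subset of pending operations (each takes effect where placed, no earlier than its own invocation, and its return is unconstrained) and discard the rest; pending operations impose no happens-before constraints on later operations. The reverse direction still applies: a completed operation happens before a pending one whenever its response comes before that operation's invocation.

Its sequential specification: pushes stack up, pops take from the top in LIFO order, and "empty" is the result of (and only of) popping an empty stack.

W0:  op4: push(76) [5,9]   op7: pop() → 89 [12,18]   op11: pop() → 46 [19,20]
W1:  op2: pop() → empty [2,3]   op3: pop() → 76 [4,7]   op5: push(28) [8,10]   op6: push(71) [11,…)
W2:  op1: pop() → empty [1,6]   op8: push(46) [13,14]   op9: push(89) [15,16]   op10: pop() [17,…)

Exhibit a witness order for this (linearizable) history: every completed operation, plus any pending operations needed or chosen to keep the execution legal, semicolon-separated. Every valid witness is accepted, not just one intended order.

op1; op2; op4; op3; op5; op6; op8; op9; op7; op11

after step 1 (op1 pop() → empty): stack <>
after step 2 (op2 pop() → empty): stack <>
after step 3 (op4 push(76)): stack <76>
after step 4 (op3 pop() → 76): stack <>
after step 5 (op5 push(28)): stack <28>
after step 6 (op6 push(71) (pending, included)): stack <28,71>
after step 7 (op8 push(46)): stack <28,71,46>
after step 8 (op9 push(89)): stack <28,71,46,89>
after step 9 (op7 pop() → 89): stack <28,71,46>
after step 10 (op11 pop() → 46): stack <28,71>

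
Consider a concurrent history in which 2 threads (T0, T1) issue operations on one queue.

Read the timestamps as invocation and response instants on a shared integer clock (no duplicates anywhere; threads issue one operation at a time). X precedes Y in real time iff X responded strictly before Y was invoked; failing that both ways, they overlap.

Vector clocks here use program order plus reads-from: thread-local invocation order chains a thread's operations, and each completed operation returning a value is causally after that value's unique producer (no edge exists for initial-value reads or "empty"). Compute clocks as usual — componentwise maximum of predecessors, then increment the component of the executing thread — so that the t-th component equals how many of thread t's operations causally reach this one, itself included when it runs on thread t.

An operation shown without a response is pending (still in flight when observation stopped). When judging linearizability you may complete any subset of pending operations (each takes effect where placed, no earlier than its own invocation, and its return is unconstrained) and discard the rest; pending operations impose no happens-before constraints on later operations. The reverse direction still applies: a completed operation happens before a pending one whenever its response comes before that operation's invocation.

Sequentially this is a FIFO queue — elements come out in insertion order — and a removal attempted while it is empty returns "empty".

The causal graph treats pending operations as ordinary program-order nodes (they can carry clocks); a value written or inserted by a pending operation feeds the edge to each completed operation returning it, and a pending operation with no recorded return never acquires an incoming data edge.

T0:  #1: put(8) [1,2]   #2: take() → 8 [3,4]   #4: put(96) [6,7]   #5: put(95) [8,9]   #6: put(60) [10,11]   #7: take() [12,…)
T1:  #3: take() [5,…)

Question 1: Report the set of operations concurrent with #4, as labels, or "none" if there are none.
#3

#4 runs from 6 to 7; window-overlapping ops are concurrent
#1 [1,2]: before
#2 [3,4]: before
#3 [5,…): concurrent
#5 [8,9]: after
#6 [10,11]: after
#7 [12,…): after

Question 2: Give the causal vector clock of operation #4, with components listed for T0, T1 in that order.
(3, 0)

invoked at 5, #3 has no predecessors; its own T1 bump gives (0, 1)
invoked at 1, #1 has no predecessors; its own T0 bump gives (1, 0)
VC(#2, invoked at 3): max of VC(#1)=(1, 0), then +1 on thread T0 → (2, 0)
VC(#4, invoked at 6): max of VC(#2)=(2, 0), then +1 on thread T0 → (3, 0)
VC(#5, invoked at 8): max of VC(#4)=(3, 0), then +1 on thread T0 → (4, 0)
VC(#6, invoked at 10): max of VC(#5)=(4, 0), then +1 on thread T0 → (5, 0)
VC(#7, invoked at 12): max of VC(#6)=(5, 0), then +1 on thread T0 → (6, 0)
target: VC(#4) = (3, 0)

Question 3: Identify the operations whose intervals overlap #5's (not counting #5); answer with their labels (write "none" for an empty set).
#3

#5 spans [8,9]: anything still running between times 8 and 9 counts as concurrent
#1 [1,2]: before
#2 [3,4]: before
#3 [5,…): concurrent
#4 [6,7]: before
#6 [10,11]: after
#7 [12,…): after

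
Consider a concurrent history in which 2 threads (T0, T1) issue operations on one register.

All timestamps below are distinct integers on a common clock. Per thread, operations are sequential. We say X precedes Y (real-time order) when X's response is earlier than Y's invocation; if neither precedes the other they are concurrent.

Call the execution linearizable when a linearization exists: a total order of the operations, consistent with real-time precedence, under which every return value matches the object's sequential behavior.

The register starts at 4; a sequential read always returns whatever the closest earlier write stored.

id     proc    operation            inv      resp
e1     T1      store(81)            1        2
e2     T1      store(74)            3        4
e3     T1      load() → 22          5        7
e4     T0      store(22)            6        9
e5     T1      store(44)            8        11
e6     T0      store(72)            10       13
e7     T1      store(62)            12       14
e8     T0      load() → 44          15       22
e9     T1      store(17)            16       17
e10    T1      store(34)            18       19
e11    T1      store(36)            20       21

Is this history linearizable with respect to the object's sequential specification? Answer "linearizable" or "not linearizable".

not linearizable

cut after 21 events: linearizable; cut after 22 events (e8 responds, time 22): not linearizable
real-time-consistent orders of the 11 completed operations: 32 — all fail the register replay
take e1, e2, e3, e4, e5, e6, e7, e8, e9, e10, e11: step 3 already fails, because e3 load() → 22 cannot occur there
take e1, e2, e3, e4, e5, e6, e7, e9, e8, e10, e11: step 3 already fails, because e3 load() → 22 cannot occur there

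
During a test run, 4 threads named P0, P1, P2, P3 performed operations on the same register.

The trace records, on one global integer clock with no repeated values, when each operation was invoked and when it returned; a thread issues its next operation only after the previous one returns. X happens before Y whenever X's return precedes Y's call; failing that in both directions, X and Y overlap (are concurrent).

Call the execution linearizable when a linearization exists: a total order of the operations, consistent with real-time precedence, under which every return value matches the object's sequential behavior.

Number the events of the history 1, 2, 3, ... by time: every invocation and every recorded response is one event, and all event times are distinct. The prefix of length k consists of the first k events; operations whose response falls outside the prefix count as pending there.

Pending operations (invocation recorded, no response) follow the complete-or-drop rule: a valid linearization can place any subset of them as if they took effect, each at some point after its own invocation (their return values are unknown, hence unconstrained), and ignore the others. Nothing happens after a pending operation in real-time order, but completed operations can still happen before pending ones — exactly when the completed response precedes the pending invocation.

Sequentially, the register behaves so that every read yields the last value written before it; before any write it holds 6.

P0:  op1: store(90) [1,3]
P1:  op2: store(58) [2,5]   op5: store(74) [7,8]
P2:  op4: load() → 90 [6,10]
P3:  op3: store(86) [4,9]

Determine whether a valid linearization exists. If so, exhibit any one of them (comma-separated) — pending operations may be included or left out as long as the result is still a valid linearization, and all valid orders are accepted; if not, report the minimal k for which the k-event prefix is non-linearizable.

linearizable — witness: op2, op1, op4, op3, op5

after step 1 (op2 store(58)): value 58
after step 2 (op1 store(90)): value 90
after step 3 (op4 load() → 90): value 90
after step 4 (op3 store(86)): value 86
after step 5 (op5 store(74)): value 74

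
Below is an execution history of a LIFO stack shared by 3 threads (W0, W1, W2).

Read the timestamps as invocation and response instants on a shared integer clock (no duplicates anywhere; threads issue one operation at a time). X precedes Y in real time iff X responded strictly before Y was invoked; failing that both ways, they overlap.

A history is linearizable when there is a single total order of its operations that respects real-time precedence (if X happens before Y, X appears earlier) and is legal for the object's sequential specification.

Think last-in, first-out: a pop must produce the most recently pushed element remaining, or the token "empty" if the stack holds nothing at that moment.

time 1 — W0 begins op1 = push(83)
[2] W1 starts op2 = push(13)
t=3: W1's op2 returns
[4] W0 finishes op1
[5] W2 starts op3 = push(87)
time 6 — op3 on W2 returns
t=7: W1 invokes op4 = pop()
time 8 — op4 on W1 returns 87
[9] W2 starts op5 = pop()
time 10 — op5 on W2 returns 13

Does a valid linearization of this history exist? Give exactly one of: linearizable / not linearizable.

linearizable

witness order: op1, op2, op3, op4, op5
1. op1 push(83), leaving stack <83>
2. op2 push(13), leaving stack <83,13>
3. op3 push(87), leaving stack <83,13,87>
4. op4 pop() → 87, leaving stack <83,13>
5. op5 pop() → 13, leaving stack <83>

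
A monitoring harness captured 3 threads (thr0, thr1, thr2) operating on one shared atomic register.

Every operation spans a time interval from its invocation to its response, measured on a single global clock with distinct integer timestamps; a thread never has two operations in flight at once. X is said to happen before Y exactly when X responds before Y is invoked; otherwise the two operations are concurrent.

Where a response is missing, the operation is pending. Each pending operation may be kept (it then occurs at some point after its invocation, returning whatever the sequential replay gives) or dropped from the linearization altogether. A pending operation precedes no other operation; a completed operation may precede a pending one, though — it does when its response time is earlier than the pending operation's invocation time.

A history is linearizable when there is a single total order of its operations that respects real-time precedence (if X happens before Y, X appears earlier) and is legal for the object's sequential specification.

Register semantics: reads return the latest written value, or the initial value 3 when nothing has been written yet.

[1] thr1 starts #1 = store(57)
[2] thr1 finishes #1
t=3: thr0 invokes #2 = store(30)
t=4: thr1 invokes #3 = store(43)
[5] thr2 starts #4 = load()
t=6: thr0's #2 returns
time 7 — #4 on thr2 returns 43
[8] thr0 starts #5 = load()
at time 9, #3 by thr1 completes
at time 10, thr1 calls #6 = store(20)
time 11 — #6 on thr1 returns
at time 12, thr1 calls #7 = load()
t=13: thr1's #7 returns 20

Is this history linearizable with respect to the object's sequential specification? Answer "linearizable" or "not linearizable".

witness order: #1, #2, #3, #4, #5, #6, #7
after step 1 (#1 store(57)): value 57
after step 2 (#2 store(30)): value 30
after step 3 (#3 store(43)): value 43
after step 4 (#4 load() → 43): value 43
after step 5 (#5 load() (pending, included)): value 43
after step 6 (#6 store(20)): value 20
after step 7 (#7 load() → 20): value 20

linearizable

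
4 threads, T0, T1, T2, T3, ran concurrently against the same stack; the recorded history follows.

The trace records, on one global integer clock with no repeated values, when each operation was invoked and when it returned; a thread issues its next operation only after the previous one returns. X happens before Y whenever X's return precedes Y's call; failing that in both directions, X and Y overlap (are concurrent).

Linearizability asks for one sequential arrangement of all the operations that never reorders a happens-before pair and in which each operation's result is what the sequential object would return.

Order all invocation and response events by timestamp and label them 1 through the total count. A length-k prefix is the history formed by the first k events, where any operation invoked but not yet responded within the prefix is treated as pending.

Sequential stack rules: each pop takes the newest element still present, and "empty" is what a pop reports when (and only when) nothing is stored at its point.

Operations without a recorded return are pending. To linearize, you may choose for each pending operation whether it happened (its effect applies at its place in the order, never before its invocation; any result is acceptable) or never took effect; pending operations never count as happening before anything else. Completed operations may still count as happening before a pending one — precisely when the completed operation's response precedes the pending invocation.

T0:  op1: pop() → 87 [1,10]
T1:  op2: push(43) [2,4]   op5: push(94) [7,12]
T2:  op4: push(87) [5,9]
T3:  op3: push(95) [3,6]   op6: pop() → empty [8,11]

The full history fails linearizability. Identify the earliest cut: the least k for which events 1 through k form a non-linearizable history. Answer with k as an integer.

11

a valid linearization of events 1..10 exists, for instance op2, op3, op4, op1:
step 1: op2 push(43) — stack <43>
step 2: op3 push(95) — stack <43,95>
step 3: op4 push(87) — stack <43,95,87>
step 4: op1 pop() → 87 — stack <43,95>
with event 11 included (op6 responding at time 11), all real-time-consistent orders fail
no completion choice of the 1 pending operation (op5) rescues it — every subset was tried
for example op1, op2, op3, op4, op6 (pending dropped) fails at step 1: op1 pop() → 87 is not legal there
for example op1, op2, op3, op6, op4 (pending dropped) fails at step 1: op1 pop() → 87 is not legal there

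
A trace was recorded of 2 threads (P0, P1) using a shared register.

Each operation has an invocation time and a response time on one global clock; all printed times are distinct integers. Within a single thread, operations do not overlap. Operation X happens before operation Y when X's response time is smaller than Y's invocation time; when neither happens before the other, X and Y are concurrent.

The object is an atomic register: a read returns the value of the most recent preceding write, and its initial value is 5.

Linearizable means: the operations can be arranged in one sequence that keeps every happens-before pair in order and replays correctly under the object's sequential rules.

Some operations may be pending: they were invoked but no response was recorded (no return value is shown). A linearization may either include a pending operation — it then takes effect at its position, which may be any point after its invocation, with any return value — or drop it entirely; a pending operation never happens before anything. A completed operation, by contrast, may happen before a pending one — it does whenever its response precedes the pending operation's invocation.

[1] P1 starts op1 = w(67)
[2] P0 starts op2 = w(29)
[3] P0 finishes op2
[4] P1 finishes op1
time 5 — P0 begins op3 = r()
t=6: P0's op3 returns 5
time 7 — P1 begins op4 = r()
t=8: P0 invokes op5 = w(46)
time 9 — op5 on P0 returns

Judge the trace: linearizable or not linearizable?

not linearizable

events 1..5 are fine; event 6 — the response of op3 at time 6 — makes the prefix non-linearizable
2 orders of the 3 completed register ops respect real time; none is legal
take op1, op2, op3: step 3 already fails, because op3 r() → 5 cannot occur there
take op2, op1, op3: step 3 already fails, because op3 r() → 5 cannot occur there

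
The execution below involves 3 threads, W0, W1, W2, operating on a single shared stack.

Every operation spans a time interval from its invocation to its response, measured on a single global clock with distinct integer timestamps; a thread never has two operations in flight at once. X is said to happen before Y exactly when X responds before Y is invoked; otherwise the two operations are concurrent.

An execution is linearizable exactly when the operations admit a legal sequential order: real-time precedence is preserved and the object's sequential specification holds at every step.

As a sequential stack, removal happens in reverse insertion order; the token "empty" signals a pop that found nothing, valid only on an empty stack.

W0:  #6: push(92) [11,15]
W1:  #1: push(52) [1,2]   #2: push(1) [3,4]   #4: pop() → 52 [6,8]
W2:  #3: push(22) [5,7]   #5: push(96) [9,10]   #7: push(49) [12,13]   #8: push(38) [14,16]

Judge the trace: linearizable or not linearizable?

events 1..7 are fine; event 8 — the response of #4 at time 8 — makes the prefix non-linearizable
every one of the 2 real-time-consistent orders over 4 completed stack ops fails the sequential spec
e.g. #1, #2, #3, #4: illegal at step 4, since #4 pop() → 52 cannot apply there
e.g. #1, #2, #4, #3: illegal at step 3, since #4 pop() → 52 cannot apply there

not linearizable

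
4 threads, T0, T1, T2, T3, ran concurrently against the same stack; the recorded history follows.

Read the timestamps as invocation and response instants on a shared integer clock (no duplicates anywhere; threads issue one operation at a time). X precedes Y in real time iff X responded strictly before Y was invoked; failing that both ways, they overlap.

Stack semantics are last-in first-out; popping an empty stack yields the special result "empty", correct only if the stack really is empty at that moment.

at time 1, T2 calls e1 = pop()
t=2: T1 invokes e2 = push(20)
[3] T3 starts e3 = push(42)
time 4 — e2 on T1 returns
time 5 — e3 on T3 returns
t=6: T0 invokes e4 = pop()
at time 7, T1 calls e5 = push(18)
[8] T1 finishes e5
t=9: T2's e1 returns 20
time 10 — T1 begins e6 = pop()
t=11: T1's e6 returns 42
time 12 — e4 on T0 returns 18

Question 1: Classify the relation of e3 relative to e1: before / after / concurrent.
concurrent

e3 spans [3,5], e1 spans [1,9]
the intervals overlap in both directions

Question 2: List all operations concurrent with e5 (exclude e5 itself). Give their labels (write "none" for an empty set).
e1, e4

e5 spans [7,8]; an op avoiding the whole window 7..8 is ordered, any other is concurrent
e1 [1,9]: concurrent
e2 [2,4]: before
e3 [3,5]: before
e4 [6,12]: concurrent
e6 [10,11]: after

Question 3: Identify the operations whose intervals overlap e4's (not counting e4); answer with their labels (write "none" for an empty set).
e1, e5, e6

e4 runs from 6 to 12; window-overlapping ops are concurrent
e1 [1,9]: concurrent
e2 [2,4]: before
e3 [3,5]: before
e5 [7,8]: concurrent
e6 [10,11]: concurrent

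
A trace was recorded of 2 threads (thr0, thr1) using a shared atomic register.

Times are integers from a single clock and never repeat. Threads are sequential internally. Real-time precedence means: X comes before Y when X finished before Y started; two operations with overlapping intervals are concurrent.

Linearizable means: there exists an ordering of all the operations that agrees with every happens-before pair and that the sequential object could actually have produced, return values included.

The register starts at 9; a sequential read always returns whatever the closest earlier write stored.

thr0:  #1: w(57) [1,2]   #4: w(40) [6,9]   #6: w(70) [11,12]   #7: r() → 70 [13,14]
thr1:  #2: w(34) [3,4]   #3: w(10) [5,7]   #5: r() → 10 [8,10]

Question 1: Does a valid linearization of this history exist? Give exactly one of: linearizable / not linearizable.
linearizable

a witness: #1, #2, #3, #5, #4, #6, #7
1. #1 w(57), leaving value 57
2. #2 w(34), leaving value 34
3. #3 w(10), leaving value 10
4. #5 r() → 10, leaving value 10
5. #4 w(40), leaving value 40
6. #6 w(70), leaving value 70
7. #7 r() → 70, leaving value 70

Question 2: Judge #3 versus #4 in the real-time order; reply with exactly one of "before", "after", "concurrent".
Answer: concurrent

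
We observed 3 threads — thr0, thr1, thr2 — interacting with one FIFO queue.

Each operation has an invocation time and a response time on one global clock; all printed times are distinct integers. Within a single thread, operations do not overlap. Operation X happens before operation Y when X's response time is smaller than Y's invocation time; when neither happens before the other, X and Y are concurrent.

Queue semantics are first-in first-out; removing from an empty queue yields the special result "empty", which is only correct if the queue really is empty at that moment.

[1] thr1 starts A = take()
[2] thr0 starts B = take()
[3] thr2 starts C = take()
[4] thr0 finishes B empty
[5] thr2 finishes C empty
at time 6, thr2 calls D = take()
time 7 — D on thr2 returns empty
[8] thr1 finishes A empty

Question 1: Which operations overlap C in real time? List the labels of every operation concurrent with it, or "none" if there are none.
Answer: A, B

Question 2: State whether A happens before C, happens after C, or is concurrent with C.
Answer: concurrent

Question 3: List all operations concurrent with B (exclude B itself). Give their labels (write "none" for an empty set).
Answer: A, C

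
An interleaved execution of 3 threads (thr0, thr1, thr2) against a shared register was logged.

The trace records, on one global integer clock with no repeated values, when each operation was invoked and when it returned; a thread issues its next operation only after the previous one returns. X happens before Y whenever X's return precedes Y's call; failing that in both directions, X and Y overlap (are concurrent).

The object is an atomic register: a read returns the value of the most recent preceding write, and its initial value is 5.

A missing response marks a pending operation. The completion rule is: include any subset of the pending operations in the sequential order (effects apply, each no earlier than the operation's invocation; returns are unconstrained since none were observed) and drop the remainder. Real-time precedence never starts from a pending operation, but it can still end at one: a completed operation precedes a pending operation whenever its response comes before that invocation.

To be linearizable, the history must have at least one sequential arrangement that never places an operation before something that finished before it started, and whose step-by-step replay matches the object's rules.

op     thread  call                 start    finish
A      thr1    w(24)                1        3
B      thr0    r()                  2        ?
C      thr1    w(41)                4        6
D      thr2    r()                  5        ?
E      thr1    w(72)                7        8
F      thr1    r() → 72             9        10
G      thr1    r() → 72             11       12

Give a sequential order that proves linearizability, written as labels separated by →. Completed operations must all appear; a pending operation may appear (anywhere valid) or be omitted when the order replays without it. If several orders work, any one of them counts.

step 1: A w(24) — value 24
step 2: B r() (pending, included) — value 24
step 3: C w(41) — value 41
step 4: D r() (pending, included) — value 41
step 5: E w(72) — value 72
step 6: F r() → 72 — value 72
step 7: G r() → 72 — value 72

A → B → C → D → E → F → G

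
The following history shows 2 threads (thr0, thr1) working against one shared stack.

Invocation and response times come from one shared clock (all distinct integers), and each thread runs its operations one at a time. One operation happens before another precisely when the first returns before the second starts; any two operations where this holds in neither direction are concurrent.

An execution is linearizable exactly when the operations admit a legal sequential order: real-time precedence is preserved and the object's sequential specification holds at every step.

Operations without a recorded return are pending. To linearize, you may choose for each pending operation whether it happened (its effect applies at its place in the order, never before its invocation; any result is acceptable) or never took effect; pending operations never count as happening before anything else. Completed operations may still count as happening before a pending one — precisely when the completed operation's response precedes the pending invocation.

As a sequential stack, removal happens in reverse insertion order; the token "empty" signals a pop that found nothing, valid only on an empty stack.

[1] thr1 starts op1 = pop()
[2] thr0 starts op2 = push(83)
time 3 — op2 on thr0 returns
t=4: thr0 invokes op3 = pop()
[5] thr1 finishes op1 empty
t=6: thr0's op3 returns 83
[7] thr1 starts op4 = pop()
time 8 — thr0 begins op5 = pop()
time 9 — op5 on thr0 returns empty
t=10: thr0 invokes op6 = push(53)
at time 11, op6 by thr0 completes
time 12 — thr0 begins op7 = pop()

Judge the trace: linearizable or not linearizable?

linearizable

one valid linearization: op1, op2, op3, op4, op5, op6
after step 1 (op1 pop() → empty): stack <>
after step 2 (op2 push(83)): stack <83>
after step 3 (op3 pop() → 83): stack <>
after step 4 (op4 pop() (pending, included)): stack <>
after step 5 (op5 pop() → empty): stack <>
after step 6 (op6 push(53)): stack <53>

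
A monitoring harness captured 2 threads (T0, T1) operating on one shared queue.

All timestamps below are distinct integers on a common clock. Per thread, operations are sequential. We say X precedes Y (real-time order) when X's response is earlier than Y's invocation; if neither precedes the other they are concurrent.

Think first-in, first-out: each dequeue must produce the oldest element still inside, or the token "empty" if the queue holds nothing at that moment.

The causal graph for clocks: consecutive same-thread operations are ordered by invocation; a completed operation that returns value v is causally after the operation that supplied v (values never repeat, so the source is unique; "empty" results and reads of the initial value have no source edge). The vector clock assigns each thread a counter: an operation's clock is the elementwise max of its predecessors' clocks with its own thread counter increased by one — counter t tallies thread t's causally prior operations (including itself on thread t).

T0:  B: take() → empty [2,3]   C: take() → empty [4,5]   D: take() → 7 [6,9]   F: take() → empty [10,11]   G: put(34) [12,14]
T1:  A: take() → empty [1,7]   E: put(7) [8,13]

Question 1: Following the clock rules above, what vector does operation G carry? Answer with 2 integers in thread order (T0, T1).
VC(A, invoked at 1): no causal predecessors; +1 on T1 → (0, 1)
VC(B, invoked at 2): no causal predecessors; +1 on T0 → (1, 0)
invoked at 8, E merges VC(A)=(0, 1) and bumps T1's slot → (0, 2)
invoked at 4, C merges VC(B)=(1, 0) and bumps T0's slot → (2, 0)
invoked at 6, D merges VC(C)=(2, 0), VC(E)=(0, 2) and bumps T0's slot → (3, 2)
invoked at 10, F merges VC(D)=(3, 2) and bumps T0's slot → (4, 2)
invoked at 12, G merges VC(F)=(4, 2) and bumps T0's slot → (5, 2)
target: VC(G) = (5, 2)

(5, 2)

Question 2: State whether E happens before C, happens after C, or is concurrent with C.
E spans [8,13], C spans [4,5]
resp(C)=5 < inv(E)=8

after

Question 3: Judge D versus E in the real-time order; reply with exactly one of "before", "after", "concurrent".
D spans [6,9], E spans [8,13]
the intervals overlap in both directions

concurrent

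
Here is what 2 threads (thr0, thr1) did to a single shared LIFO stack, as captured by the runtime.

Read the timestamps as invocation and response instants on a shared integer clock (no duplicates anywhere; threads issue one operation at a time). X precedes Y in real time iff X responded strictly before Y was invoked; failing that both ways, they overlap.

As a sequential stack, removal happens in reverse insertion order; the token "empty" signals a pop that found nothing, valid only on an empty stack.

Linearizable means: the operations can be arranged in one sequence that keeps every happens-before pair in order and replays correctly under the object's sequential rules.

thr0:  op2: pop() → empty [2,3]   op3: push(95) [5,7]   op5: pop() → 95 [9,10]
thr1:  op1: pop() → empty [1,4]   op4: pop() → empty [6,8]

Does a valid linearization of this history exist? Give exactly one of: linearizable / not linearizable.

linearizable

a witness: op1, op2, op4, op3, op5
1. op1 pop() → empty, leaving stack <>
2. op2 pop() → empty, leaving stack <>
3. op4 pop() → empty, leaving stack <>
4. op3 push(95), leaving stack <95>
5. op5 pop() → 95, leaving stack <>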